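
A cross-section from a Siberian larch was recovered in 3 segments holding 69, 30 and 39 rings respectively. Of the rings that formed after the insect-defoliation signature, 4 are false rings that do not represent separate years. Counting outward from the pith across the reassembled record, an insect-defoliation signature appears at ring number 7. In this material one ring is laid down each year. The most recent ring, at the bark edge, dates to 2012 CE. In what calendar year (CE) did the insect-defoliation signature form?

1885 CE

Total rings = 69 + 30 + 39 = 138.
The insect-defoliation signature sits at ring 7 from the pith, so 138 − 7 = 131 rings formed after it.
Removing the 4 false rings leaves 131 − 4 = 127 true rings beyond the insect-defoliation signature.
Counting back 127 years from 2012 CE places the insect-defoliation signature in 2012 − 127 = 1885 CE.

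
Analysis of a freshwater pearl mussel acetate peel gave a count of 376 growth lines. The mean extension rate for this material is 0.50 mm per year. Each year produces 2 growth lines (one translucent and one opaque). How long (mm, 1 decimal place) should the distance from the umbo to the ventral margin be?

94.0 mm

376 growth lines at 2 per year is 376 / 2 = 188 years.
188 years at 0.50 mm/year gives 0.50 × 188 = 94.0 mm.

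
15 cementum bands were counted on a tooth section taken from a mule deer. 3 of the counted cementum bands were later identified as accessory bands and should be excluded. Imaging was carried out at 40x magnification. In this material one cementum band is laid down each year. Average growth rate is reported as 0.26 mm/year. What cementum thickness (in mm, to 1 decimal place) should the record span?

3.1 mm

After corrections the count is 15 − 3 = 12 cementum bands.
Length ≈ 0.26 × 12 = 3.1 mm.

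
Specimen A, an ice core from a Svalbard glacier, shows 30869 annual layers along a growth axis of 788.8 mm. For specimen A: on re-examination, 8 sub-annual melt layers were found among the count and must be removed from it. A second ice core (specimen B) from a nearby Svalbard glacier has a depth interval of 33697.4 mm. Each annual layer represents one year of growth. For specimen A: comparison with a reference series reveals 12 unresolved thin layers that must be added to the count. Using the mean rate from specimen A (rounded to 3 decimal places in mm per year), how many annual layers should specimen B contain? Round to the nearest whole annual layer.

1296054 annual layers

Specimen A: after corrections the count is 30869 − 8 + 12 = 30873 annual layers.
A: Mean rate = 788.8 mm / 30873 years ≈ 0.026 mm/yr.
B spans 33697.4 / 0.026 = 1296053.85 years ≈ 1296054 annual layers.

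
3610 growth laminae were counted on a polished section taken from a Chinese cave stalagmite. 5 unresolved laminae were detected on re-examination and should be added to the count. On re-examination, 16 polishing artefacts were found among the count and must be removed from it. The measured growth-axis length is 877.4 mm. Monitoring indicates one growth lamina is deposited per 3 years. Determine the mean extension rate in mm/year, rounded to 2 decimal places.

0.08 mm/year

After corrections the count is 3610 − 16 + 5 = 3599 growth laminae.
At 3 years per growth lamina, 3599 × 3 = 10797 years.
Mean rate = 877.4 mm / 10797 years ≈ 0.08 mm/year.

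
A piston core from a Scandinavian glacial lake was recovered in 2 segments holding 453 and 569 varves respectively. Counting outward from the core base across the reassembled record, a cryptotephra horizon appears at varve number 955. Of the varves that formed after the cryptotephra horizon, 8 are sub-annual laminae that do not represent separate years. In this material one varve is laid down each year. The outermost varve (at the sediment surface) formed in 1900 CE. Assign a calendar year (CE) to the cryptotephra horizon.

1841 CE

Total varves = 453 + 569 = 1022.
Between varve 955 and the sediment surface there are 1022 − 955 = 67 varves.
Excluding 8 false varves: 67 − 8 = 59.
Counting back 59 years from 1900 CE places the cryptotephra horizon in 1900 − 59 = 1841 CE.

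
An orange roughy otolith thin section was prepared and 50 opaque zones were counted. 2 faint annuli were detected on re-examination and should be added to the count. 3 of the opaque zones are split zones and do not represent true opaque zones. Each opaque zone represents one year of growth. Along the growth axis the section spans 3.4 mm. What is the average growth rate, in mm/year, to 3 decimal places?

True opaque zone count = 50 − 3 + 2 = 49.
3.4 mm over 49 years gives 3.4 / 49 ≈ 0.069 mm/year.

0.069 mm/year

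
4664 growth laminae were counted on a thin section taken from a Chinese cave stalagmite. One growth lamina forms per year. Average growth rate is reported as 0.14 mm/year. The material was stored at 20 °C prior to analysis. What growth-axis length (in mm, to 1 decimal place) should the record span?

653.0 mm

4664 years of growth are recorded.
Predicted length = 0.14 mm/year × 4664 years = 653.0 mm.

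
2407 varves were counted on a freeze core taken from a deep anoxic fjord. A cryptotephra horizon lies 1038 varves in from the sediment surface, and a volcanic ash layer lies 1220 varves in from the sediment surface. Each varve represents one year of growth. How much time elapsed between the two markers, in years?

182 years

1220 − 1038 = 182 varves lie between the two events.
At one varve per year, 182 years elapsed between them.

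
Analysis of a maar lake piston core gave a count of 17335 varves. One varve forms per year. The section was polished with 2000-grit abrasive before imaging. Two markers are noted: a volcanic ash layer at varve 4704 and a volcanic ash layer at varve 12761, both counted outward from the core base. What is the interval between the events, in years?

8057 years

12761 − 4704 = 8057 varves lie between the two events.
One varve per year makes the interval 8057 years.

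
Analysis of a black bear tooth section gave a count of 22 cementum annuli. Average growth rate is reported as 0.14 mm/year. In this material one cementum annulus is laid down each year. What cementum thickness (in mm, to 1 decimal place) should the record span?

3.1 mm

22 years of growth are recorded.
Length ≈ 0.14 × 22 = 3.1 mm.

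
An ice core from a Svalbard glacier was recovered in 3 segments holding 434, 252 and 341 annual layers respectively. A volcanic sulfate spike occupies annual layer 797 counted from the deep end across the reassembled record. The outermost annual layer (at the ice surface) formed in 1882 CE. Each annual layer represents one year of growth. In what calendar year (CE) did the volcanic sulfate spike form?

Total annual layers = 434 + 252 + 341 = 1027.
Between annual layer 797 and the ice surface there are 1027 − 797 = 230 annual layers.
1882 − 230 = 1652 CE.

1652 CE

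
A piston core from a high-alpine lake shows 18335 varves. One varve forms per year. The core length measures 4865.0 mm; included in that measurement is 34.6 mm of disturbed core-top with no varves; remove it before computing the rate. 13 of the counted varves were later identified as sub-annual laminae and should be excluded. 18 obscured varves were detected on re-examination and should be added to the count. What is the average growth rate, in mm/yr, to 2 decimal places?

0.26 mm/yr

Adjusted count: 18335 − 13 + 18 = 18340 varves.
Removing the 34.6 mm offcut leaves 4865.0 − 34.6 = 4830.4 mm.
Mean rate = 4830.4 mm / 18340 years ≈ 0.26 mm/yr.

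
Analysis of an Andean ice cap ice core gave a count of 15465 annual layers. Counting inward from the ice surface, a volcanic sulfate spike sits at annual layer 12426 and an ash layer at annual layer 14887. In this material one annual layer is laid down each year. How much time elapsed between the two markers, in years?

2461 years

Separation: 14887 − 12426 = 2461 annual layers.
One annual layer per year makes the interval 2461 years.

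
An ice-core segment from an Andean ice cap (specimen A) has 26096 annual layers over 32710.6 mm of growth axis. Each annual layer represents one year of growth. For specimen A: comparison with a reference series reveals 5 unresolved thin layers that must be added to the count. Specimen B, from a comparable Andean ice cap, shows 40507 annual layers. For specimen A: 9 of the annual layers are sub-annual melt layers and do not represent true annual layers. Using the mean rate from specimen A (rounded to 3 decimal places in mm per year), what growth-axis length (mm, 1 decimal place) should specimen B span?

50795.8 mm

Specimen A: true annual layer count = 26096 − 9 + 5 = 26092.
A: Extension rate ≈ 32710.6 / 26092 = 1.254 mm per year.
Length of B = 1.254 × 40507 = 50795.8 mm.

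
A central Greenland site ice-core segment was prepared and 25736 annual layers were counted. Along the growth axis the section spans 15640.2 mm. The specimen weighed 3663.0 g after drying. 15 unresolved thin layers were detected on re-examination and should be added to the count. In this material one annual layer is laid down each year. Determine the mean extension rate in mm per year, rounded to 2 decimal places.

0.61 mm per year

Adjusted count: 25736 + 15 = 25751 annual layers.
Extension rate ≈ 15640.2 / 25751 = 0.61 mm per year.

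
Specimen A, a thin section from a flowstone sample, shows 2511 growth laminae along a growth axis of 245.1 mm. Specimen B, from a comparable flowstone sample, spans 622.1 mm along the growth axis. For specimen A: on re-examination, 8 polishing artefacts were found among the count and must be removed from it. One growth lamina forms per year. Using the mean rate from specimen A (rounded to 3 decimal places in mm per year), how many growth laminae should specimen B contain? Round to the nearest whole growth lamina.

Specimen A: true growth lamina count = 2511 − 8 = 2503.
A: 245.1 mm over 2503 years gives 245.1 / 2503 ≈ 0.098 mm per year.
For B, 622.1 / 0.098 = 6347.96 years ≈ 6348 growth laminae.

6348 growth laminae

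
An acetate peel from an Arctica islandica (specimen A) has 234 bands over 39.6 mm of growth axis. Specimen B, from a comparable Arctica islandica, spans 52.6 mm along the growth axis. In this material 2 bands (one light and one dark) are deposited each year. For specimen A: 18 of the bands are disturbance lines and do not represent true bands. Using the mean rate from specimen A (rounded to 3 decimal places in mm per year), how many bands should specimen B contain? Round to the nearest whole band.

Specimen A: true band count = 234 − 18 = 216.
Specimen A: dividing by 2 bands per year: 216 / 2 = 108 years.
A: Mean rate = 39.6 mm / 108 years ≈ 0.367 mm per year.
For B, 52.6 / 0.367 = 143.32 years; at 2 bands per year that is 143.32 × 2 ≈ 287 bands.

287 bands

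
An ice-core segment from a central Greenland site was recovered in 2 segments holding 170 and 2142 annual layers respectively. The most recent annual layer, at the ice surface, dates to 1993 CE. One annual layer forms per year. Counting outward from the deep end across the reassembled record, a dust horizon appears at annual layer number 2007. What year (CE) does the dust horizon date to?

Total annual layers = 170 + 2142 = 2312.
2312 − 2007 = 305 annual layers lie beyond the dust horizon toward the ice surface.
The annual layer at the ice surface is 1993 CE, so the dust horizon dates to 1993 − 305 = 1688 CE.

1688 CE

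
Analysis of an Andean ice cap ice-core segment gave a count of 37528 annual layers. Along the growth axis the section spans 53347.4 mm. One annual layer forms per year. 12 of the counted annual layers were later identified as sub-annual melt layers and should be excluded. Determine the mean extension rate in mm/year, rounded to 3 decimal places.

1.422 mm/year

After corrections the count is 37528 − 12 = 37516 annual layers.
Extension rate ≈ 53347.4 / 37516 = 1.422 mm/year.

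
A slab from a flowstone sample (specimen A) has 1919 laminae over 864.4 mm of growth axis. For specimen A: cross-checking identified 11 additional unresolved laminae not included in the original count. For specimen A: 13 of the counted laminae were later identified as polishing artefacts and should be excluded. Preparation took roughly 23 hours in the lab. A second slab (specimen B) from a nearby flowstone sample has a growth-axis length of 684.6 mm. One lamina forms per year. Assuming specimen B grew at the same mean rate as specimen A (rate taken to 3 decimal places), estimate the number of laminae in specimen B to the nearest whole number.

Specimen A: after corrections the count is 1919 − 13 + 11 = 1917 laminae.
A: Extension rate ≈ 864.4 / 1917 = 0.451 mm/year.
Specimen B: 684.6 mm / 0.451 mm per year = 1517.96 years ≈ 1518 laminae.

1518 laminae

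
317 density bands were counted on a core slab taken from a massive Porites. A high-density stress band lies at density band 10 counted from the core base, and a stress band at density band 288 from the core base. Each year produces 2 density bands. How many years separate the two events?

288 − 10 = 278 density bands lie between the two events.
With 2 density bands per year, 278 / 2 = 139 years.

139 yr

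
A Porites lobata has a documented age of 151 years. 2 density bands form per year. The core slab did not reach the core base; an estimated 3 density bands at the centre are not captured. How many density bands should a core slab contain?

299 density bands

With 2 density bands per year, 151 years would produce 151 × 2 = 302 density bands.
Subtracting the 3 density bands not captured gives 302 − 3 = 299 density bands in the record.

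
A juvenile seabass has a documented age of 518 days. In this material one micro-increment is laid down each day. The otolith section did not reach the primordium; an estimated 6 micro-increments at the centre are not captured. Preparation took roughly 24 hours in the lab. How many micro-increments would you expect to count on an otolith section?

512 micro-increments

At one micro-increment per day, 518 days correspond to 518 micro-increments.
518 − 6 missed = 512 micro-increments expected in the prepared section.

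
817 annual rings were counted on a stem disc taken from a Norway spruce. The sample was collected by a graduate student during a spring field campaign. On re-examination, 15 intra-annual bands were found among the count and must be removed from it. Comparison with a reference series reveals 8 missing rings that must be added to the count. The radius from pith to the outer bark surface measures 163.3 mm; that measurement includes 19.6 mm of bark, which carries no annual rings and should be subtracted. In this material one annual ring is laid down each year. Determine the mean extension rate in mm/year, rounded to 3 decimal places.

0.177 mm/year

Correcting the raw count gives 817 − 15 + 8 = 810 true annual rings.
Removing the 19.6 mm offcut leaves 163.3 − 19.6 = 143.7 mm.
Extension rate ≈ 143.7 / 810 = 0.177 mm/year.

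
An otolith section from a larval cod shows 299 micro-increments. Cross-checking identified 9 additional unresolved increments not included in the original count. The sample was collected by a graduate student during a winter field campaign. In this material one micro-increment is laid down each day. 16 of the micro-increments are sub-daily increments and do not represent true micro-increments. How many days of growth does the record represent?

292 days

After corrections the count is 299 − 16 + 9 = 292 micro-increments.
With a one-to-one micro-increment periodicity this is 292 days.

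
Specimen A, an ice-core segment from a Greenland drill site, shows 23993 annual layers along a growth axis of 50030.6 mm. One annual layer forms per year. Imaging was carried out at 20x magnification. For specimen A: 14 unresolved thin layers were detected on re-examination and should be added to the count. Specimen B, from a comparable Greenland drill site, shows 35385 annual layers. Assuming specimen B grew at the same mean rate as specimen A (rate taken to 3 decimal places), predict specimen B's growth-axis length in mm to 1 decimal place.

73742.3 mm

Specimen A: adjusted count: 23993 + 14 = 24007 annual layers.
A: Mean rate = 50030.6 mm / 24007 years ≈ 2.084 mm per year.
For B, 2.084 mm/year × 35385 years = 73742.3 mm.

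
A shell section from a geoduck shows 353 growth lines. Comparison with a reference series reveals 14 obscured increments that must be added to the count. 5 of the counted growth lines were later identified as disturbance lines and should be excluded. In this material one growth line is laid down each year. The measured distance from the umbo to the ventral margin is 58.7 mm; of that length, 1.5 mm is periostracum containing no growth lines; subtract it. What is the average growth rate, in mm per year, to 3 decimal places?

0.158 mm per year

True growth line count = 353 − 5 + 14 = 362.
Net length = 58.7 − 1.5 = 57.2 mm.
Mean rate = 57.2 mm / 362 years ≈ 0.158 mm per year.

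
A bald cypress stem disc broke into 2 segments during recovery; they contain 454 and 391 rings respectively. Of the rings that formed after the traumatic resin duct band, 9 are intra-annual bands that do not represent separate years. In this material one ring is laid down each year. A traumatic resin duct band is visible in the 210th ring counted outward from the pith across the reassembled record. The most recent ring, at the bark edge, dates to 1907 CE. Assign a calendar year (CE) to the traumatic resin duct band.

1281 CE

Total rings = 454 + 391 = 845.
845 − 210 = 635 rings lie beyond the traumatic resin duct band toward the bark edge.
635 − 9 false = 626 true rings after the traumatic resin duct band.
The ring at the bark edge is 1907 CE, so the traumatic resin duct band dates to 1907 − 626 = 1281 CE.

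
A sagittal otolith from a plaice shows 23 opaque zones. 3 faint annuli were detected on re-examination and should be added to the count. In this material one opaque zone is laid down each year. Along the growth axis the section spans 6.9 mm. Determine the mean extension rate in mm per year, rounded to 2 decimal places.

0.27 mm per year

Adjusted count: 23 + 3 = 26 opaque zones.
Extension rate ≈ 6.9 / 26 = 0.27 mm per year.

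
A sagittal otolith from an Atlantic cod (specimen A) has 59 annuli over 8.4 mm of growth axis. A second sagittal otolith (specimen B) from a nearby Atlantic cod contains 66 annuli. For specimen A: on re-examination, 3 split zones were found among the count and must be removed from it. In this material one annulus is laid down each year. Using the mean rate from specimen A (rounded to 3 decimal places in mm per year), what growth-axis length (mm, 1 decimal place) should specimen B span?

Specimen A: after corrections the count is 59 − 3 = 56 annuli.
A: Extension rate ≈ 8.4 / 56 = 0.150 mm/year.
Length of B = 0.150 × 66 = 9.9 mm.

9.9 mm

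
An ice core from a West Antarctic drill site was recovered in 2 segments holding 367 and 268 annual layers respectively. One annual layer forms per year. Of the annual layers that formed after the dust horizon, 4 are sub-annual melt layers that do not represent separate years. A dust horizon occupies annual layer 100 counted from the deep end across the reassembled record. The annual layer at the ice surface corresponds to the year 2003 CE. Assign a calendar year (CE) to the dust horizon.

Total annual layers = 367 + 268 = 635.
The dust horizon sits at annual layer 100 from the deep end, so 635 − 100 = 535 annual layers formed after it.
535 − 4 false = 531 true annual layers after the dust horizon.
The annual layer at the ice surface is 2003 CE, so the dust horizon dates to 2003 − 531 = 1472 CE.

1472 CE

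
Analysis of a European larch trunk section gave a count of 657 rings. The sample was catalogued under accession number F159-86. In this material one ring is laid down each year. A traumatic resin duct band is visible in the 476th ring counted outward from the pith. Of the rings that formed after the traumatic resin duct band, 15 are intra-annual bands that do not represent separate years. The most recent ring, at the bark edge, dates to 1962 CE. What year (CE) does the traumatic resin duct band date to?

657 − 476 = 181 rings lie beyond the traumatic resin duct band toward the bark edge.
181 − 15 false = 166 true rings after the traumatic resin duct band.
The ring at the bark edge is 1962 CE, so the traumatic resin duct band dates to 1962 − 166 = 1796 CE.

1796 CE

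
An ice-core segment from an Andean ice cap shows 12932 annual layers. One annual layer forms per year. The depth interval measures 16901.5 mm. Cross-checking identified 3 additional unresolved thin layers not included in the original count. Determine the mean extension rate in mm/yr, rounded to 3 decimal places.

After corrections the count is 12932 + 3 = 12935 annual layers.
Mean rate = 16901.5 mm / 12935 years ≈ 1.307 mm/yr.

1.307 mm/yr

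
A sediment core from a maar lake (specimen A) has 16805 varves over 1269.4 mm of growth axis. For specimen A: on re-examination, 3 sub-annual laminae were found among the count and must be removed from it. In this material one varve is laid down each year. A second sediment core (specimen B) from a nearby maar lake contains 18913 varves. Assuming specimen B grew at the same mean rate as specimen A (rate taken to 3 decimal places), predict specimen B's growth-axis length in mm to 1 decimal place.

1437.4 mm

Specimen A: true varve count = 16805 − 3 = 16802.
A: 1269.4 mm over 16802 years gives 1269.4 / 16802 ≈ 0.076 mm/yr.
Length of B = 0.076 × 18913 = 1437.4 mm.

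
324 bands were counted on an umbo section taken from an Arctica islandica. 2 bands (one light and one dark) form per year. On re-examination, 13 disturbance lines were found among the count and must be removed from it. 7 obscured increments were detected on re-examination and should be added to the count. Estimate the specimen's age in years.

True band count = 324 − 13 + 7 = 318.
Dividing by 2 bands per year: 318 / 2 = 159 years.

159 yr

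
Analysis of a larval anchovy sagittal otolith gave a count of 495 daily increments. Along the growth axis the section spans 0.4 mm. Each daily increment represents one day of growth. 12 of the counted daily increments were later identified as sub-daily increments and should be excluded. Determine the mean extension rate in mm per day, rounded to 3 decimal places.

Correcting the raw count gives 495 − 12 = 483 true daily increments.
Mean rate = 0.4 mm / 483 days ≈ 0.001 mm per day.

0.001 mm per day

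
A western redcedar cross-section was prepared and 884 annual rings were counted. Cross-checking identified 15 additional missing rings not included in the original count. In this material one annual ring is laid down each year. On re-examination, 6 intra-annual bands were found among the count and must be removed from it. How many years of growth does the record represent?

893 yr

True annual ring count = 884 − 6 + 15 = 893.
One annual ring per year makes the duration 893 years.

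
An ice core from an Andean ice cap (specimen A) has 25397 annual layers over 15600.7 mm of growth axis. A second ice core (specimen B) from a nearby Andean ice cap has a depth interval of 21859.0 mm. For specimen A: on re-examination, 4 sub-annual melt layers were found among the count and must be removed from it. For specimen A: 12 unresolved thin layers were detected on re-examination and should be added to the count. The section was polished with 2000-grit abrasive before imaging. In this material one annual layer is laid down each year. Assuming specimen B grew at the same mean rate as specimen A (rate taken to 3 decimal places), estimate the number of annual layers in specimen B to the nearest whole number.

Specimen A: correcting the raw count gives 25397 − 4 + 12 = 25405 true annual layers.
A: Mean rate = 15600.7 mm / 25405 years ≈ 0.614 mm per year.
For B, 21859.0 / 0.614 = 35600.98 years ≈ 35601 annual layers.

35601 annual layers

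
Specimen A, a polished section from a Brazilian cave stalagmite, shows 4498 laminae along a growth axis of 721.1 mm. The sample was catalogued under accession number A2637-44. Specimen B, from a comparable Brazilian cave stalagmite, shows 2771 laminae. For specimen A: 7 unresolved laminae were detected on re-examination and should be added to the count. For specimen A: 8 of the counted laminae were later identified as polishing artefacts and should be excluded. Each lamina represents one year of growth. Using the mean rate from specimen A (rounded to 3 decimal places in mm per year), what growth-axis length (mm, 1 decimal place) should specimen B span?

Specimen A: true lamina count = 4498 − 8 + 7 = 4497.
A: Extension rate ≈ 721.1 / 4497 = 0.160 mm per year.
Length of B = 0.160 × 2771 = 443.4 mm.

443.4 mm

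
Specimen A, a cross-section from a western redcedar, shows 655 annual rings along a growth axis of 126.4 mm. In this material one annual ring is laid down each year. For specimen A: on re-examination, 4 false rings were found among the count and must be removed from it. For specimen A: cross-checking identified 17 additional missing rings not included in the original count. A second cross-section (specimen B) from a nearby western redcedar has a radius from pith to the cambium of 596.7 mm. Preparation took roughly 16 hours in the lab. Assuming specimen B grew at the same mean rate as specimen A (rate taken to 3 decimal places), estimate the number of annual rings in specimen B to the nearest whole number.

Specimen A: after corrections the count is 655 − 4 + 17 = 668 annual rings.
A: Mean rate = 126.4 mm / 668 years ≈ 0.189 mm/yr.
B spans 596.7 / 0.189 = 3157.14 years ≈ 3157 annual rings.

3157 annual rings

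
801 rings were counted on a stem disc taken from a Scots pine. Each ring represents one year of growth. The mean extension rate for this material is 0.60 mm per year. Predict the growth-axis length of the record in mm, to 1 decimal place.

The record spans 801 years at 0.60 mm per year.
Predicted length = 0.60 mm/year × 801 years = 480.6 mm.

480.6 mm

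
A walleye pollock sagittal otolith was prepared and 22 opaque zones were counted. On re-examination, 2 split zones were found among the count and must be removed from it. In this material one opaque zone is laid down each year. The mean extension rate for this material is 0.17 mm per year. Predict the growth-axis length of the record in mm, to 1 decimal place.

3.4 mm

True opaque zone count = 22 − 2 = 20.
Length ≈ 0.17 × 20 = 3.4 mm.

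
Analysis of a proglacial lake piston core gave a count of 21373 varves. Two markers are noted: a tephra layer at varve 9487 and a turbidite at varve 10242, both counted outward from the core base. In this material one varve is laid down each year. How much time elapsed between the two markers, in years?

Separation: 10242 − 9487 = 755 varves.
That is 755 years at one varve per year.

755 yr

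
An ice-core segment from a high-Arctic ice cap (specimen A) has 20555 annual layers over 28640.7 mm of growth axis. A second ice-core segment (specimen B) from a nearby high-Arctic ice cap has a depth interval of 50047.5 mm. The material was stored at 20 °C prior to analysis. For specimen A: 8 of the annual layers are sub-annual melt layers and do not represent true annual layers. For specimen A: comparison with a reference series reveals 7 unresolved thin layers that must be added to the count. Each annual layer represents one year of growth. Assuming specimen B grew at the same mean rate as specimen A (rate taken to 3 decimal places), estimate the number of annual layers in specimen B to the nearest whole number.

Specimen A: true annual layer count = 20555 − 8 + 7 = 20554.
A: Extension rate ≈ 28640.7 / 20554 = 1.393 mm/yr.
B spans 50047.5 / 1.393 = 35927.85 years ≈ 35928 annual layers.

35928 annual layers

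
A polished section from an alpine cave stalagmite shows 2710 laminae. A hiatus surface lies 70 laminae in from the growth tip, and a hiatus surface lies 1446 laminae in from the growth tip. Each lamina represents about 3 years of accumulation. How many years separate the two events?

Separation: 1446 − 70 = 1376 laminae.
Multiplying by 3 years per lamina: 1376 × 3 = 4128 years.

4128 yr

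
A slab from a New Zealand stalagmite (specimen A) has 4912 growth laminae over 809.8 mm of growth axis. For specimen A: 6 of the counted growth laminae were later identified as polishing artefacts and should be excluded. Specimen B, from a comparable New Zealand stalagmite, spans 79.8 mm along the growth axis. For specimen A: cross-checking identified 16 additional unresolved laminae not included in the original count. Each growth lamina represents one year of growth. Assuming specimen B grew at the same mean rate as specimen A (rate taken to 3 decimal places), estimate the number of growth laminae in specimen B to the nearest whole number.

484 growth laminae

Specimen A: adjusted count: 4912 − 6 + 16 = 4922 growth laminae.
A: 809.8 mm over 4922 years gives 809.8 / 4922 ≈ 0.165 mm/yr.
For B, 79.8 / 0.165 = 483.64 years ≈ 484 growth laminae.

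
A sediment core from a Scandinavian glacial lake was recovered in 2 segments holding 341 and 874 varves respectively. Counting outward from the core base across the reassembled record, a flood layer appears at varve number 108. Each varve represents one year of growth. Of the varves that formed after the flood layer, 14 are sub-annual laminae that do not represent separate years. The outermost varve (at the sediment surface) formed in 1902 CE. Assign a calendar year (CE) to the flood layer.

809 CE

Total varves = 341 + 874 = 1215.
Between varve 108 and the sediment surface there are 1215 − 108 = 1107 varves.
Removing the 14 false varves leaves 1107 − 14 = 1093 true varves beyond the flood layer.
1902 − 1093 = 809 CE.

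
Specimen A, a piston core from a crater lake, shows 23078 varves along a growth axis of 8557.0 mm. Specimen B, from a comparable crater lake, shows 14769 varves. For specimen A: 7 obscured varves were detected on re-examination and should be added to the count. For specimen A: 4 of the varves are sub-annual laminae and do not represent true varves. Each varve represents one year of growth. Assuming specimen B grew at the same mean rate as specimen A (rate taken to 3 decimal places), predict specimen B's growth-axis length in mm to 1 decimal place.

Specimen A: adjusted count: 23078 − 4 + 7 = 23081 varves.
A: Mean rate = 8557.0 mm / 23081 years ≈ 0.371 mm/year.
Length of B = 0.371 × 14769 = 5479.3 mm.

5479.3 mm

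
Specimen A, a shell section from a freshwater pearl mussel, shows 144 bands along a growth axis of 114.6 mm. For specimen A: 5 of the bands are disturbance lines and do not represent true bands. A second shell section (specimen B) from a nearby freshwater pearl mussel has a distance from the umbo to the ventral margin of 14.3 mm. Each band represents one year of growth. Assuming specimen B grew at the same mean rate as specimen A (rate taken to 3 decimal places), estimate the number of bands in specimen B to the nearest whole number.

Specimen A: correcting the raw count gives 144 − 5 = 139 true bands.
A: Mean rate = 114.6 mm / 139 years ≈ 0.824 mm/year.
Specimen B: 14.3 mm / 0.824 mm per year = 17.35 years ≈ 17 bands.

17 bands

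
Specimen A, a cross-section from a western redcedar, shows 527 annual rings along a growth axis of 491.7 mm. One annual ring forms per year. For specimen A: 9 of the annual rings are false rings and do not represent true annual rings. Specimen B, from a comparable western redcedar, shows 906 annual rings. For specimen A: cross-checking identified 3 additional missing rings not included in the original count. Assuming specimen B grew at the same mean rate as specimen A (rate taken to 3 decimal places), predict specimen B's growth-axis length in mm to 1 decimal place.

855.3 mm

Specimen A: adjusted count: 527 − 9 + 3 = 521 annual rings.
A: 491.7 mm over 521 years gives 491.7 / 521 ≈ 0.944 mm/year.
For B, 0.944 mm/year × 906 years = 855.3 mm.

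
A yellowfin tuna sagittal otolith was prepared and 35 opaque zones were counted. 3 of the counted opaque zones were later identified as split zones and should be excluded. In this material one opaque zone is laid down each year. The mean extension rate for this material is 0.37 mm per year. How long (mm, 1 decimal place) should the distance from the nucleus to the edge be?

True opaque zone count = 35 − 3 = 32.
Predicted length = 0.37 mm/year × 32 years = 11.8 mm.

11.8 mm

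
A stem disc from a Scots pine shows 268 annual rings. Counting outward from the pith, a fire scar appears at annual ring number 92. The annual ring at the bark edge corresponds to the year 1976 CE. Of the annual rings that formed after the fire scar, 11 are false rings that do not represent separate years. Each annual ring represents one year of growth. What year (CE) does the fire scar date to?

268 − 92 = 176 annual rings lie beyond the fire scar toward the bark edge.
Removing the 11 false annual rings leaves 176 − 11 = 165 true annual rings beyond the fire scar.
1976 − 165 = 1811 CE.

1811 CE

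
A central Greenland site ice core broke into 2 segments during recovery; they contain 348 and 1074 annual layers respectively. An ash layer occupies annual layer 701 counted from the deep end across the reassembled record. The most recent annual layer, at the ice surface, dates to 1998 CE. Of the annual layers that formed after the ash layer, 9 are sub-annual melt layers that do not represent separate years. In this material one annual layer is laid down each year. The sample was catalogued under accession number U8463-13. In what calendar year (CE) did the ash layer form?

Total annual layers = 348 + 1074 = 1422.
1422 − 701 = 721 annual layers lie beyond the ash layer toward the ice surface.
721 − 9 false = 712 true annual layers after the ash layer.
1998 − 712 = 1286 CE.

1286 CE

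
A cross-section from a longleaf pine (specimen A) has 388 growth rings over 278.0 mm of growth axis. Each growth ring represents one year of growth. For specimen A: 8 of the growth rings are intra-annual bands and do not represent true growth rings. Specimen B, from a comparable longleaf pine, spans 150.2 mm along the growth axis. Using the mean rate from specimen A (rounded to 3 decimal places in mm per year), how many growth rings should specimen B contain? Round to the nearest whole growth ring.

Specimen A: true growth ring count = 388 − 8 = 380.
A: 278.0 mm over 380 years gives 278.0 / 380 ≈ 0.732 mm per year.
Specimen B: 150.2 mm / 0.732 mm per year = 205.19 years ≈ 205 growth rings.

205 growth rings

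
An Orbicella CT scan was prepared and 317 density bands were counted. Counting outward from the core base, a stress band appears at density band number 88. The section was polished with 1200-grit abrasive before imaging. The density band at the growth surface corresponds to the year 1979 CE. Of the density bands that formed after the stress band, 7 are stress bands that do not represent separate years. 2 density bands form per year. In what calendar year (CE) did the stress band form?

Between density band 88 and the growth surface there are 317 − 88 = 229 density bands.
229 − 7 false = 222 true density bands after the stress band.
Dividing by 2 density bands per year: 222 / 2 = 111 years.
Counting back 111 years from 1979 CE places the stress band in 1979 − 111 = 1868 CE.

1868 CE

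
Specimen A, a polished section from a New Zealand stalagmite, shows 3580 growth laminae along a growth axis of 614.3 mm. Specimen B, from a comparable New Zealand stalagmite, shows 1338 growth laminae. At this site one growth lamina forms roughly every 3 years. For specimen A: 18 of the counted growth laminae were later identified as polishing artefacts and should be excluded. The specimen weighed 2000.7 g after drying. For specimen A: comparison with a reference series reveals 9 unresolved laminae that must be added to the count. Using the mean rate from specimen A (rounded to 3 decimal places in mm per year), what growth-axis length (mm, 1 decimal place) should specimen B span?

228.8 mm

Specimen A: after corrections the count is 3580 − 18 + 9 = 3571 growth laminae.
Specimen A: 3571 growth laminae at 3 years each span 3571 × 3 = 10713 years.
A: 614.3 mm over 10713 years gives 614.3 / 10713 ≈ 0.057 mm/yr.
Specimen B: multiplying by 3 years per growth lamina: 1338 × 3 = 4014 years. Length of B = 0.057 × 4014 = 228.8 mm.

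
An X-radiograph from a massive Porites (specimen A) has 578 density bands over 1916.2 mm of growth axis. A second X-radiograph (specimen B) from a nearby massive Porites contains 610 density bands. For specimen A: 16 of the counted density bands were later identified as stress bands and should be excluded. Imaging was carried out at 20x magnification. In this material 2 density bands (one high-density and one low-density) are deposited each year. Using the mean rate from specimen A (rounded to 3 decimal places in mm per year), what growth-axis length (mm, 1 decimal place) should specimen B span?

Specimen A: true density band count = 578 − 16 = 562.
Specimen A: dividing by 2 density bands per year: 562 / 2 = 281 years.
A: Mean rate = 1916.2 mm / 281 years ≈ 6.819 mm/yr.
Specimen B: 610 density bands at 2 per year is 610 / 2 = 305 years. Length of B = 6.819 × 305 = 2079.8 mm.

2079.8 mm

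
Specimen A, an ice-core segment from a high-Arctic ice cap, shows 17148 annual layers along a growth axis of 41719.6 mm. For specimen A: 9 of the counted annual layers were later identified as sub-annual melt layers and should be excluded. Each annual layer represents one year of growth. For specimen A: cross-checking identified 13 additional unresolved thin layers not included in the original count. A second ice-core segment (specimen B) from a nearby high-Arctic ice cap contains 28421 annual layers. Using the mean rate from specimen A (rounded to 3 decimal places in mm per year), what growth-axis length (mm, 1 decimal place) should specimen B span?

69119.9 mm

Specimen A: after corrections the count is 17148 − 9 + 13 = 17152 annual layers.
A: 41719.6 mm over 17152 years gives 41719.6 / 17152 ≈ 2.432 mm/year.
For B, 2.432 mm/year × 28421 years = 69119.9 mm.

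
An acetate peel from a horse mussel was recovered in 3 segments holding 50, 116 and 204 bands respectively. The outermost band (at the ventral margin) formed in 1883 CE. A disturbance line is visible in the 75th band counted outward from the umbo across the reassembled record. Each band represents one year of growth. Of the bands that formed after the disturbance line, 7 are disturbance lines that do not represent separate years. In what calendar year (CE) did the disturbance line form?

Total bands = 50 + 116 + 204 = 370.
The disturbance line sits at band 75 from the umbo, so 370 − 75 = 295 bands formed after it.
Removing the 7 false bands leaves 295 − 7 = 288 true bands beyond the disturbance line.
Counting back 288 years from 1883 CE places the disturbance line in 1883 − 288 = 1595 CE.

1595 CE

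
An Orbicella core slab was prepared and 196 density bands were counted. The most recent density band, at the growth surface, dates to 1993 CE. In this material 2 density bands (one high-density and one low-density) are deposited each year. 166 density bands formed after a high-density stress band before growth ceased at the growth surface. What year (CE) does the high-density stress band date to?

166 density bands formed after the high-density stress band.
With 2 density bands per year, 166 / 2 = 83 years.
The density band at the growth surface is 1993 CE, so the high-density stress band dates to 1993 − 83 = 1910 CE.

1910 CE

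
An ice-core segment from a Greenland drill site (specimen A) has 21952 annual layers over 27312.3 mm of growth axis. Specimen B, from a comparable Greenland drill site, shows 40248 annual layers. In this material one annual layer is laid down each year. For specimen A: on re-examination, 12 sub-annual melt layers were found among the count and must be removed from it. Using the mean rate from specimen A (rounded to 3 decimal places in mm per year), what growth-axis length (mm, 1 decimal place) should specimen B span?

Specimen A: true annual layer count = 21952 − 12 = 21940.
A: Extension rate ≈ 27312.3 / 21940 = 1.245 mm per year.
For B, 1.245 mm/year × 40248 years = 50108.8 mm.

50108.8 mm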